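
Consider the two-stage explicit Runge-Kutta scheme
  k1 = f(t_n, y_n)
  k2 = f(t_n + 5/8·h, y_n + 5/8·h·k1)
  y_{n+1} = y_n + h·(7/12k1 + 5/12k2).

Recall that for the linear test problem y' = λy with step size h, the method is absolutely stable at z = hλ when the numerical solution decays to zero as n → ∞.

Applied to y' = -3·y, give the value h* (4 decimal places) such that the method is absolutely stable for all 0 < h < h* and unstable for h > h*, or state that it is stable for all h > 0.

Set f=λy, z=hλ:
  k1=λy_n ⇒ h·k1=z·y_n;  k2=λ(1+5/8z)y_n ⇒ h·k2=z(1+5/8z)y_n
  y_{n+1}/y_n = 1 + 7/12z + 5/12z(1+5/8z) = 1 + z + 25/96z²
  R(z) = 1 + z + 25/96z².

Find x<0 with |R(x)|<1.
x=-0.7: |R|=0.4276
R=1: x+25/96x²=0 ⇒ x=−96/25=-3.8400; min R=1−1/(4·25/96)=0.0400>−1
Confirm numerically:
  x=-3.621: |R|=0.79349 <1
  x=-2.988: |R|=0.33704 <1
  x=-2.386: |R|=0.09655 <1
  x=-4.191: |R|=1.38308 >1
  x=-3.902: |R|=1.06300 >1
Interval (-3.8400, 0).

(-3.8400,0); λ=-3 ⇒ h* = (96/25)/3 = 1.2800.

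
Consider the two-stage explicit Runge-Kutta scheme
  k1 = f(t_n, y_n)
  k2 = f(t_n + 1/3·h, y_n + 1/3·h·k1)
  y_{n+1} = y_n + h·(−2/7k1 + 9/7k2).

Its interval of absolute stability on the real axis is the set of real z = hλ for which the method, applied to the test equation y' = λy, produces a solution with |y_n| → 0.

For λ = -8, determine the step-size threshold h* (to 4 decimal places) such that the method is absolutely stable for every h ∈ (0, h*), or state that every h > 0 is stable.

(-2.3333,0); λ=-8 ⇒ h* = (7/3)/8 = 0.2917.

Test eqn y'=λy, z=hλ:
  k1=λy_n ⇒ h·k1=z·y_n;  k2=λ(1+1/3z)y_n ⇒ h·k2=z(1+1/3z)y_n
  y_{n+1}/y_n = 1 − 2/7z + 9/7z(1+1/3z) = 1 + z + 3/7z²
  R(z) = 1 + z + 3/7z².

Boundary: |R(x)|=1, x<0.
x=-1.64: |R|=0.5127
R=1: x+3/7x²=0 ⇒ x=−7/3=-2.3333; min R=1−1/(4·3/7)=0.4167>−1
Confirm numerically:
  x=-2.305: |R|=0.97201 <1
  x=-1.969: |R|=0.69255 <1
  x=-1.127: |R|=0.41734 <1
  x=-1.003: |R|=0.42815 <1
  x=-2.717: |R|=1.44675 >1
  x=-2.483: |R|=1.15927 >1
  x=-2.444: |R|=1.11592 >1
So |R|<1 on (-2.3333, 0).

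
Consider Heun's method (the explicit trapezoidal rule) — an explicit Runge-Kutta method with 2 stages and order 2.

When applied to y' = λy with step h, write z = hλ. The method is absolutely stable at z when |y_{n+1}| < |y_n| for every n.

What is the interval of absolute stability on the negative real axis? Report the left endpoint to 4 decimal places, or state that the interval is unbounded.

(-2.0000, 0).

With y'=λy (z=hλ):
  order 2, 2-stage ⇒ R(z)=1+z+z^2/2
  (e.g. R(-1.53)=0.64045, |R|=0.64045)

Need |R(x)|<1, x<0.
x=-1.53: |R|=0.6404
|R(-2.33)|=1.3845 |R(-1.91)|=0.9140 |R(-1.01)|=0.5000
Bisect:
  x_lo=-2.5111 |R|=1.6417  x_hi=-0.3851 |R|=0.6890
  mid=-1.44812 |R|=0.60040 →hi
  mid=-1.97961 |R|=0.97982 →hi
  mid=-2.24536 |R|=1.27546 →lo
  mid=-2.11249 |R|=1.11881 →lo
  mid=-2.04605 |R|=1.04711 →lo
  mid=-2.01283 |R|=1.01291 →lo
  mid=-1.99622 |R|=0.99623 →hi
  ...
  [-2.00011,-1.99998] ⇒ x*=-2.0000
Interval (-2.0000, 0).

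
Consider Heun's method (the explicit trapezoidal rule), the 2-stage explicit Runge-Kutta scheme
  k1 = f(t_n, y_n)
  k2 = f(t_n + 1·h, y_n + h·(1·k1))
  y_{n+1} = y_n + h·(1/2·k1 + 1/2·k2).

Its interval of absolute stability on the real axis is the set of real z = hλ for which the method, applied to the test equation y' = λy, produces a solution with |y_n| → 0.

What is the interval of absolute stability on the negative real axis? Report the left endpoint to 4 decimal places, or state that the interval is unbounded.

(-2.0000, 0).

Test eqn y'=λy, z=hλ:
  order 2, 2-stage ⇒ R(z)=1+z+z^2/2
  (e.g. R(-1.03)=0.50045, |R|=0.50045)

Need |R(x)|<1, x<0.
x=-1.03: |R|=0.5005
|R(-1.61)|=0.6861 |R(-0.64)|=0.5648
Bisect:
  x_lo=-2.4819 |R|=1.5979  x_hi=-0.0687 |R|=0.9337
  mid=-1.27528 |R|=0.53789 →hi
  mid=-1.87857 |R|=0.88594 →hi
  mid=-2.18021 |R|=1.19645 →lo
  mid=-2.02939 |R|=1.02982 →lo
  mid=-1.95398 |R|=0.95504 →hi
  mid=-1.99168 |R|=0.99172 →hi
  mid=-2.01053 |R|=1.01059 →lo
  mid=-2.00111 |R|=1.00111 →lo
  mid=-1.99639 |R|=0.99640 →hi
  ...
  [-2.00008,-1.99993] ⇒ x*=-2.0000
So |R|<1 on (-2.0000, 0).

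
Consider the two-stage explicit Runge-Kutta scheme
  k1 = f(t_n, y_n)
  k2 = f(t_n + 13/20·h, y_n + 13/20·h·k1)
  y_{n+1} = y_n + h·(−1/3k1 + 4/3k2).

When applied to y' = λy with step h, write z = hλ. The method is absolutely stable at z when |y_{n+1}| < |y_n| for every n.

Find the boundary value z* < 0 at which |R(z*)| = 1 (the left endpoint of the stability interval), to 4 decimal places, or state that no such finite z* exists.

Test eqn y'=λy, z=hλ:
  k1=λy_n ⇒ h·k1=z·y_n;  k2=λ(1+13/20z)y_n ⇒ h·k2=z(1+13/20z)y_n
  y_{n+1}/y_n = 1 − 1/3z + 4/3z(1+13/20z) = 1 + z + 13/15z²
  R(z) = 1 + z + 13/15z².

Need |R(x)|<1, x<0.
x=-0.83: |R|=0.7670
R=1: x+13/15x²=0 ⇒ x=−15/13=-1.1538; min R=1−1/(4·13/15)=0.7115>−1
Confirm numerically:
  x=-1.094: |R|=0.94326 <1
  x=-0.801: |R|=0.75505 <1
  x=-0.473: |R|=0.72090 <1
  x=-1.663: |R|=1.73383 >1
  x=-1.566: |R|=1.55938 >1
  x=-1.326: |R|=1.19784 >1
So |R|<1 on (-1.1538, 0).

left endpoint -1.1538.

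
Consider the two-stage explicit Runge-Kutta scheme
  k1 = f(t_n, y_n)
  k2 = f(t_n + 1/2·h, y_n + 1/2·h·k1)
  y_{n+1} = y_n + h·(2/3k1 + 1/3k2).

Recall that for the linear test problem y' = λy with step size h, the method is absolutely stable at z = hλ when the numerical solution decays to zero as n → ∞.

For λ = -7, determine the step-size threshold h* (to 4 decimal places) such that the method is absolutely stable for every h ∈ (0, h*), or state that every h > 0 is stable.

On y'=λy, z=hλ:
  k1=λy_n ⇒ h·k1=z·y_n;  k2=λ(1+1/2z)y_n ⇒ h·k2=z(1+1/2z)y_n
  y_{n+1}/y_n = 1 + 2/3z + 1/3z(1+1/2z) = 1 + z + 1/6z²
  so R(z) = 1 + z + 1/6z².

Solve |R(x)|<1 on ℝ⁻.
x=-0.34: |R|=0.6793
R=1: x+1/6x²=0 ⇒ x=−6=-6.0000; min R=1−1/(4·1/6)=-0.5000>−1
Confirm numerically:
  x=-3.876: |R|=0.37210 <1
  x=-3.388: |R|=0.47491 <1
  x=-2.811: |R|=0.49405 <1
  x=-2.757: |R|=0.49016 <1
  x=-6.328: |R|=1.34593 >1
  x=-6.114: |R|=1.11617 >1
So |R|<1 on (-6.0000, 0).

(-6.0000,0); λ=-7 ⇒ h* = (6)/7 = 0.8571.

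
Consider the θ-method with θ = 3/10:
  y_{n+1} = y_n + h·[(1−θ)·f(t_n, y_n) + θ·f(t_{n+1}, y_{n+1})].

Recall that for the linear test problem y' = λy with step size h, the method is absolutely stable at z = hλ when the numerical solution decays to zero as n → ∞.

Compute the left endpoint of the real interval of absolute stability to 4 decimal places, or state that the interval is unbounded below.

z* = -5.0000.

Test eqn y'=λy, z=hλ:
  y_{n+1} = y_n + z·[7/10·y_n + 3/10·y_{n+1}] ⇒ (1 − 3/10z)y_{n+1} = (1 + 7/10z)y_n
  R(z) = (1 + 7/10z)/(1 − 3/10z).

Solve |R(x)|<1 on ℝ⁻.
x=-0.57: |R|=0.5132
R=−1: 1+7/10x = −1+3/10x ⇒ -2/5x=2 ⇒ x=2/(-2/5)=-5.0000
Confirm numerically:
  x=-3.850: |R|=0.78654 <1
  x=-3.754: |R|=0.76559 <1
  x=-2.417: |R|=0.40108 <1
  x=-2.163: |R|=0.31178 <1
  x=-5.425: |R|=1.06470 >1
  x=-5.023: |R|=1.00367 >1
Interval (-5.0000, 0).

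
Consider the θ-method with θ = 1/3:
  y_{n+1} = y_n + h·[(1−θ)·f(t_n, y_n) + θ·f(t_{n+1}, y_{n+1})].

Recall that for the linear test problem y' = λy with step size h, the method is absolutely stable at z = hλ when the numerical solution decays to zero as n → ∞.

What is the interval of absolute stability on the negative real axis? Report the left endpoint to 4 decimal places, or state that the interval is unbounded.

Set f=λy, z=hλ:
  y_{n+1} = y_n + z·[2/3·y_n + 1/3·y_{n+1}] ⇒ (1 − 1/3z)y_{n+1} = (1 + 2/3z)y_n
  R(z) = (1 + 2/3z)/(1 − 1/3z).

Solve |R(x)|<1 on ℝ⁻.
x=-1.51: |R|=0.0044
R=−1: 1+2/3x = −1+1/3x ⇒ -1/3x=2 ⇒ x=2/(-1/3)=-6.0000
Confirm numerically:
  x=-5.156: |R|=0.89652 <1
  x=-5.039: |R|=0.88046 <1
  x=-4.479: |R|=0.79663 <1
  x=-2.711: |R|=0.42409 <1
  x=-6.581: |R|=1.06064 >1
  x=-6.360: |R|=1.03846 >1
Interval (-6.0000, 0).

z∈(-6.0000,0).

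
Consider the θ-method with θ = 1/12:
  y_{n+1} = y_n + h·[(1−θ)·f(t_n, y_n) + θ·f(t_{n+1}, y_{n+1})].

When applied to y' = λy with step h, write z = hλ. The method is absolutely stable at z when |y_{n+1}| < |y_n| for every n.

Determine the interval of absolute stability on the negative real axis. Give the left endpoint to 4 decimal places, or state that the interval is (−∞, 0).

(-2.4000, 0).

With y'=λy (z=hλ):
  y_{n+1} = y_n + z·[11/12·y_n + 1/12·y_{n+1}] ⇒ (1 − 1/12z)y_{n+1} = (1 + 11/12z)y_n
  R(z) = (1 + 11/12z)/(1 − 1/12z).

Find x<0 with |R(x)|<1.
x=-0.49: |R|=0.5292
R=−1: 1+11/12x = −1+1/12x ⇒ -5/6x=2 ⇒ x=2/(-5/6)=-2.4000
Confirm numerically:
  x=-1.927: |R|=0.66037 <1
  x=-1.807: |R|=0.57051 <1
  x=-1.404: |R|=0.25694 <1
  x=-1.048: |R|=0.03617 <1
  x=-2.761: |R|=1.24456 >1
  x=-2.749: |R|=1.23663 >1
  x=-2.592: |R|=1.13158 >1
Interval (-2.4000, 0).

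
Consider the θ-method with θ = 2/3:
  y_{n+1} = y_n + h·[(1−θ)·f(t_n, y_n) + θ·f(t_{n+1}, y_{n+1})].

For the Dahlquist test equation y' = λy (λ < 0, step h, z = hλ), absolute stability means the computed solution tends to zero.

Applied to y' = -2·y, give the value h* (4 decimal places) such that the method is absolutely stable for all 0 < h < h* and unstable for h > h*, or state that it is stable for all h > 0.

Set f=λy, z=hλ:
  y_{n+1} = y_n + z·[1/3·y_n + 2/3·y_{n+1}] ⇒ (1 − 2/3z)y_{n+1} = (1 + 1/3z)y_n
  so R(z) = (1 + 1/3z)/(1 − 2/3z).

Solve |R(x)|<1 on ℝ⁻.
x=-0.42: |R|=0.6719
x=-2: |R|=0.1429
x=-10: |R|=0.3043
x=-100: |R|=0.4778
θ=2/3≥1/2 ⇒ |1+1/3x|<|1−2/3x| ∀x<0 ⇒ stable on all of ℝ⁻.

unbounded; (−∞, 0). Any h>0 works for λ=-2.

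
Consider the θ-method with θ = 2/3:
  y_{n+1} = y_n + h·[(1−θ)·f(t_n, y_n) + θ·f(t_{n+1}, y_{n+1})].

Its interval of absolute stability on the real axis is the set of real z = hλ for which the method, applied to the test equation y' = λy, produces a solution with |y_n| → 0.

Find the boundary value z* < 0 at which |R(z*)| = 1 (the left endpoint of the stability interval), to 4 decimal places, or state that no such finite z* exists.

interval (−∞, 0).

With y'=λy (z=hλ):
  y_{n+1} = y_n + z·[1/3·y_n + 2/3·y_{n+1}] ⇒ (1 − 2/3z)y_{n+1} = (1 + 1/3z)y_n
  Hence R(z) = (1 + 1/3z)/(1 − 2/3z).

Boundary: |R(x)|=1, x<0.
x=-0.89: |R|=0.4414
x=-2: |R|=0.1429
x=-10: |R|=0.3043
x=-100: |R|=0.4778
θ=2/3≥1/2 ⇒ |1+1/3x|<|1−2/3x| ∀x<0 ⇒ stable on all of ℝ⁻.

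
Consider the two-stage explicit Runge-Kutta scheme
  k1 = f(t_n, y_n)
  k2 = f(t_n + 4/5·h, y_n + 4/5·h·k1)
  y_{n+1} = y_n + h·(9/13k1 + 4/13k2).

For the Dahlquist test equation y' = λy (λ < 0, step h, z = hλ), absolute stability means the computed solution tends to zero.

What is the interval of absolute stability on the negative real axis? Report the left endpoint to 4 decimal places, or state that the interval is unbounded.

On y'=λy, z=hλ:
  k1=λy_n ⇒ h·k1=z·y_n;  k2=λ(1+4/5z)y_n ⇒ h·k2=z(1+4/5z)y_n
  y_{n+1}/y_n = 1 + 9/13z + 4/13z(1+4/5z) = 1 + z + 16/65z²
  ⇒ R(z) = 1 + z + 16/65z².

Need |R(x)|<1, x<0.
x=-1.4: |R|=0.0825
R=1: x+16/65x²=0 ⇒ x=−65/16=-4.0625; min R=1−1/(4·16/65)=-0.0156>−1
Confirm numerically:
  x=-3.660: |R|=0.63738 <1
  x=-3.635: |R|=0.61749 <1
  x=-3.288: |R|=0.37316 <1
  x=-1.881: |R|=0.01007 <1
  x=-4.600: |R|=1.60862 >1
  x=-4.118: |R|=1.05626 >1
Stable set (-4.0625, 0).

z∈(-4.0625,0).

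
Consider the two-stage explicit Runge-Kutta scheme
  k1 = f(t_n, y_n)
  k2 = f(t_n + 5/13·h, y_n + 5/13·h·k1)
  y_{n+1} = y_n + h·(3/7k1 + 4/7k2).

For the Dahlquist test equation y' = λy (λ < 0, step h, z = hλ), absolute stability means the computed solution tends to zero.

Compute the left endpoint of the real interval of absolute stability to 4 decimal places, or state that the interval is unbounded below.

On y'=λy, z=hλ:
  k1=λy_n ⇒ h·k1=z·y_n;  k2=λ(1+5/13z)y_n ⇒ h·k2=z(1+5/13z)y_n
  y_{n+1}/y_n = 1 + 3/7z + 4/7z(1+5/13z) = 1 + z + 20/91z²
  Hence R(z) = 1 + z + 20/91z².

Find x<0 with |R(x)|<1.
x=-1.21: |R|=0.1118
R=1: x+20/91x²=0 ⇒ x=−91/20=-4.5500; min R=1−1/(4·20/91)=-0.1375>−1
Confirm numerically:
  x=-4.010: |R|=0.52409 <1
  x=-3.857: |R|=0.41255 <1
  x=-2.312: |R|=0.13720 <1
  x=-4.813: |R|=1.27820 >1
  x=-4.672: |R|=1.12527 >1
Interval (-4.5500, 0).

left endpoint -4.5500.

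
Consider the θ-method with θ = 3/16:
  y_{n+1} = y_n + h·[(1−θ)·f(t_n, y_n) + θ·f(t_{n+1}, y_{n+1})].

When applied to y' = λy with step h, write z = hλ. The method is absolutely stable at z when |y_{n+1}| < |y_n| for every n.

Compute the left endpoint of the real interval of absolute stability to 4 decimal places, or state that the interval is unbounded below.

Test eqn y'=λy, z=hλ:
  y_{n+1} = y_n + z·[13/16·y_n + 3/16·y_{n+1}] ⇒ (1 − 3/16z)y_{n+1} = (1 + 13/16z)y_n
  so R(z) = (1 + 13/16z)/(1 − 3/16z).

Find x<0 with |R(x)|<1.
x=-0.37: |R|=0.6540
R=−1: 1+13/16x = −1+3/16x ⇒ -5/8x=2 ⇒ x=2/(-5/8)=-3.2000
Confirm numerically:
  x=-3.087: |R|=0.95527 <1
  x=-2.181: |R|=0.54797 <1
  x=-1.706: |R|=0.29255 <1
  x=-1.382: |R|=0.09759 <1
  x=-3.766: |R|=1.20734 >1
  x=-3.491: |R|=1.10992 >1
Stable set (-3.2000, 0).

left endpoint -3.2000.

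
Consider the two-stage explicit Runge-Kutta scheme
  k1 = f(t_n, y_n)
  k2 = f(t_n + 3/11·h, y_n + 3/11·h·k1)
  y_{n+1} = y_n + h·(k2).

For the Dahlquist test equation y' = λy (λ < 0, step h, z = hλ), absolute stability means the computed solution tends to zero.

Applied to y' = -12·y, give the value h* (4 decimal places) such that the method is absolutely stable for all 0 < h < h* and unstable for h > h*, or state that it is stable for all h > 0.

With y'=λy (z=hλ):
  k1=λy_n ⇒ h·k1=z·y_n;  k2=λ(1+3/11z)y_n ⇒ h·k2=z(1+3/11z)y_n
  y_{n+1}/y_n = 1 + z(1+3/11z) = 1 + z + 3/11z²
  so R(z) = 1 + z + 3/11z².

Find x<0 with |R(x)|<1.
x=-1.12: |R|=0.2221
R=1: x+3/11x²=0 ⇒ x=−11/3=-3.6667; min R=1−1/(4·3/11)=0.0833>−1
Confirm numerically:
  x=-2.601: |R|=0.24405 <1
  x=-1.672: |R|=0.09043 <1
  x=-1.617: |R|=0.09610 <1
  x=-4.232: |R|=1.65250 >1
  x=-3.770: |R|=1.10625 >1
Interval (-3.6667, 0).

(-3.6667,0); λ=-12 ⇒ h* = (11/3)/12 = 0.3056.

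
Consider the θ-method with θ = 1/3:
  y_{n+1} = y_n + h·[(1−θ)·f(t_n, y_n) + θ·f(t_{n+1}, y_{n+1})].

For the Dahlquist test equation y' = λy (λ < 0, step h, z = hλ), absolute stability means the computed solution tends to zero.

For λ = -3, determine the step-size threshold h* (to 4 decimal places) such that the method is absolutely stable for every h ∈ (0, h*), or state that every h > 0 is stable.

(-6.0000,0); λ=-3 ⇒ h* = (6)/3 = 2.0000.

Test eqn y'=λy, z=hλ:
  y_{n+1} = y_n + z·[2/3·y_n + 1/3·y_{n+1}] ⇒ (1 − 1/3z)y_{n+1} = (1 + 2/3z)y_n
  R(z) = (1 + 2/3z)/(1 − 1/3z).

Boundary: |R(x)|=1, x<0.
x=-0.76: |R|=0.3936
R=−1: 1+2/3x = −1+1/3x ⇒ -1/3x=2 ⇒ x=2/(-1/3)=-6.0000
Confirm numerically:
  x=-5.322: |R|=0.91853 <1
  x=-3.758: |R|=0.66825 <1
  x=-3.044: |R|=0.51092 <1
  x=-2.753: |R|=0.43560 <1
  x=-6.557: |R|=1.05828 >1
  x=-6.426: |R|=1.04519 >1
  x=-6.369: |R|=1.03939 >1
Interval (-6.0000, 0).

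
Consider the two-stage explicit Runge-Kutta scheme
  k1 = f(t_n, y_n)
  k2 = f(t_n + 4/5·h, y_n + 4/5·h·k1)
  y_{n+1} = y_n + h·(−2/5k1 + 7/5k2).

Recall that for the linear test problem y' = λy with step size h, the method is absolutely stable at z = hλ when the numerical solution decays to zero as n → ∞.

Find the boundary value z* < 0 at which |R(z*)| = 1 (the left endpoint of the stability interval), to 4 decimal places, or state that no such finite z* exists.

Test eqn y'=λy, z=hλ:
  k1=λy_n ⇒ h·k1=z·y_n;  k2=λ(1+4/5z)y_n ⇒ h·k2=z(1+4/5z)y_n
  y_{n+1}/y_n = 1 − 2/5z + 7/5z(1+4/5z) = 1 + z + 28/25z²
  ⇒ R(z) = 1 + z + 28/25z².

Need |R(x)|<1, x<0.
x=-1.12: |R|=1.2849
R=1: x+28/25x²=0 ⇒ x=−25/28=-0.8929; min R=1−1/(4·28/25)=0.7768>−1
Confirm numerically:
  x=-0.830: |R|=0.94157 <1
  x=-0.498: |R|=0.77976 <1
  x=-0.395: |R|=0.77975 <1
  x=-1.463: |R|=1.93421 >1
  x=-1.313: |R|=1.61785 >1
  x=-1.289: |R|=1.57190 >1
Stable set (-0.8929, 0).

z* = -0.8929.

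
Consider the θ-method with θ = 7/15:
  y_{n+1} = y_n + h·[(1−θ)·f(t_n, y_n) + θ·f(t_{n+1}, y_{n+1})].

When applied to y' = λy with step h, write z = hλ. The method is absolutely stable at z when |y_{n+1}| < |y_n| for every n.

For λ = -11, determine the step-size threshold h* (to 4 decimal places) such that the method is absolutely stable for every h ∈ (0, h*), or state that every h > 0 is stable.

(-30.0000,0); λ=-11 ⇒ h* = (30)/11 = 2.7273.

With y'=λy (z=hλ):
  y_{n+1} = y_n + z·[8/15·y_n + 7/15·y_{n+1}] ⇒ (1 − 7/15z)y_{n+1} = (1 + 8/15z)y_n
  R(z) = (1 + 8/15z)/(1 − 7/15z).

Need |R(x)|<1, x<0.
x=-1.61: |R|=0.0807
R=−1: 1+8/15x = −1+7/15x ⇒ -1/15x=2 ⇒ x=2/(-1/15)=-30.0000
Confirm numerically:
  x=-26.589: |R|=0.98304 <1
  x=-21.295: |R|=0.94694 <1
  x=-19.365: |R|=0.92936 <1
  x=-13.620: |R|=0.85155 <1
  x=-30.407: |R|=1.00179 >1
  x=-30.266: |R|=1.00117 >1
Interval (-30.0000, 0).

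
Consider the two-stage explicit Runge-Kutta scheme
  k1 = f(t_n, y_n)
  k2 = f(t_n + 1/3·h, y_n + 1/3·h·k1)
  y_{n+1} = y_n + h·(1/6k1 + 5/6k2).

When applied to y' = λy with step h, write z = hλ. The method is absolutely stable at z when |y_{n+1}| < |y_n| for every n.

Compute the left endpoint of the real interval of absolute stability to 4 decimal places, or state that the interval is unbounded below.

Test eqn y'=λy, z=hλ:
  k1=λy_n ⇒ h·k1=z·y_n;  k2=λ(1+1/3z)y_n ⇒ h·k2=z(1+1/3z)y_n
  y_{n+1}/y_n = 1 + 1/6z + 5/6z(1+1/3z) = 1 + z + 5/18z²
  ⇒ R(z) = 1 + z + 5/18z².

Solve |R(x)|<1 on ℝ⁻.
x=-1.13: |R|=0.2247
R=1: x+5/18x²=0 ⇒ x=−18/5=-3.6000; min R=1−1/(4·5/18)=0.1000>−1
Confirm numerically:
  x=-3.313: |R|=0.73588 <1
  x=-2.783: |R|=0.36841 <1
  x=-2.348: |R|=0.18342 <1
  x=-2.279: |R|=0.16373 <1
  x=-3.979: |R|=1.41890 >1
  x=-3.829: |R|=1.24357 >1
So |R|<1 on (-3.6000, 0).

left endpoint -3.6000.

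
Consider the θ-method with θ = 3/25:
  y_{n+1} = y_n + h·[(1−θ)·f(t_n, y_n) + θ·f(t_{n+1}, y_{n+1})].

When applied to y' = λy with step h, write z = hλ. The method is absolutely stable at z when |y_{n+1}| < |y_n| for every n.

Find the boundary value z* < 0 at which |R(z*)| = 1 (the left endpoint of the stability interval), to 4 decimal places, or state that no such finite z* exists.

Set f=λy, z=hλ:
  y_{n+1} = y_n + z·[22/25·y_n + 3/25·y_{n+1}] ⇒ (1 − 3/25z)y_{n+1} = (1 + 22/25z)y_n
  Hence R(z) = (1 + 22/25z)/(1 − 3/25z).

Boundary: |R(x)|=1, x<0.
x=-0.32: |R|=0.6918
R=−1: 1+22/25x = −1+3/25x ⇒ -19/25x=2 ⇒ x=2/(-19/25)=-2.6316
Confirm numerically:
  x=-2.436: |R|=0.88498 <1
  x=-2.012: |R|=0.62070 <1
  x=-1.907: |R|=0.55187 <1
  x=-1.220: |R|=0.06420 <1
  x=-3.098: |R|=1.25841 >1
  x=-3.028: |R|=1.22098 >1
  x=-2.756: |R|=1.07106 >1
Stable set (-2.6316, 0).

left endpoint -2.6316.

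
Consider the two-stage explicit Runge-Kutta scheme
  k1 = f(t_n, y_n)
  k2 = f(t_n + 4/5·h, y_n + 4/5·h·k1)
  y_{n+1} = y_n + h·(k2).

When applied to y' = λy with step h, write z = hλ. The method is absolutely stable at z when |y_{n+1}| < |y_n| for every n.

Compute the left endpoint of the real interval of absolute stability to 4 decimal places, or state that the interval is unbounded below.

z* = -1.2500.

Test eqn y'=λy, z=hλ:
  k1=λy_n ⇒ h·k1=z·y_n;  k2=λ(1+4/5z)y_n ⇒ h·k2=z(1+4/5z)y_n
  y_{n+1}/y_n = 1 + z(1+4/5z) = 1 + z + 4/5z²
  ⇒ R(z) = 1 + z + 4/5z².

Boundary: |R(x)|=1, x<0.
x=-0.85: |R|=0.7280
R=1: x+4/5x²=0 ⇒ x=−5/4=-1.2500; min R=1−1/(4·4/5)=0.6875>−1
Confirm numerically:
  x=-1.048: |R|=0.83064 <1
  x=-0.833: |R|=0.72211 <1
  x=-0.677: |R|=0.68966 <1
  x=-0.501: |R|=0.69980 <1
  x=-1.515: |R|=1.32118 >1
  x=-1.498: |R|=1.29720 >1
Stable set (-1.2500, 0).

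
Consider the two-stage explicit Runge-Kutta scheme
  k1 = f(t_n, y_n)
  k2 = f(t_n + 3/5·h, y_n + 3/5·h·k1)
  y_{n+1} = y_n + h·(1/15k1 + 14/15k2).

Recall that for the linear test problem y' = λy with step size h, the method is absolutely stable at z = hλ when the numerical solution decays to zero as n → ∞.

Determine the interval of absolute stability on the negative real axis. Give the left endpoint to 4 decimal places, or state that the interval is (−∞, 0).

Test eqn y'=λy, z=hλ:
  k1=λy_n ⇒ h·k1=z·y_n;  k2=λ(1+3/5z)y_n ⇒ h·k2=z(1+3/5z)y_n
  y_{n+1}/y_n = 1 + 1/15z + 14/15z(1+3/5z) = 1 + z + 14/25z²
  Hence R(z) = 1 + z + 14/25z².

Need |R(x)|<1, x<0.
x=-1.59: |R|=0.8257
R=1: x+14/25x²=0 ⇒ x=−25/14=-1.7857; min R=1−1/(4·14/25)=0.5536>−1
Confirm numerically:
  x=-1.682: |R|=0.90231 <1
  x=-1.621: |R|=0.85048 <1
  x=-1.593: |R|=0.82808 <1
  x=-0.888: |R|=0.55358 <1
  x=-2.374: |R|=1.78209 >1
  x=-2.110: |R|=1.38318 >1
Stable set (-1.7857, 0).

z∈(-1.7857,0).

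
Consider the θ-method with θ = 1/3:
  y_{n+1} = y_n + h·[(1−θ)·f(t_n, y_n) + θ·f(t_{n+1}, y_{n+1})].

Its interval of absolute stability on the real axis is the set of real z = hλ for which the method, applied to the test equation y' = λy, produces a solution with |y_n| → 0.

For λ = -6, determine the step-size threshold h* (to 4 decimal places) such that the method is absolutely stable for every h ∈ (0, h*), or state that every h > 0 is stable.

(-6.0000,0); λ=-6 ⇒ h* = (6)/6 = 1.0000.

On y'=λy, z=hλ:
  y_{n+1} = y_n + z·[2/3·y_n + 1/3·y_{n+1}] ⇒ (1 − 1/3z)y_{n+1} = (1 + 2/3z)y_n
  so R(z) = (1 + 2/3z)/(1 − 1/3z).

Need |R(x)|<1, x<0.
x=-1.23: |R|=0.1277
R=−1: 1+2/3x = −1+1/3x ⇒ -1/3x=2 ⇒ x=2/(-1/3)=-6.0000
Confirm numerically:
  x=-5.220: |R|=0.90511 <1
  x=-5.005: |R|=0.87570 <1
  x=-2.989: |R|=0.49724 <1
  x=-6.454: |R|=1.04802 >1
  x=-6.232: |R|=1.02513 >1
Stable set (-6.0000, 0).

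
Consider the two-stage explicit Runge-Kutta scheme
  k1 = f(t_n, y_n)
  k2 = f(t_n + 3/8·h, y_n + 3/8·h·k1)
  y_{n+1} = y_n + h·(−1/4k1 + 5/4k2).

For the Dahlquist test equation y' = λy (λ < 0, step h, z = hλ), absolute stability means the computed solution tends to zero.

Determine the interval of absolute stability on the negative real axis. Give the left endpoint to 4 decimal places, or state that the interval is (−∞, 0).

Set f=λy, z=hλ:
  k1=λy_n ⇒ h·k1=z·y_n;  k2=λ(1+3/8z)y_n ⇒ h·k2=z(1+3/8z)y_n
  y_{n+1}/y_n = 1 − 1/4z + 5/4z(1+3/8z) = 1 + z + 15/32z²
  Hence R(z) = 1 + z + 15/32z².

Find x<0 with |R(x)|<1.
x=-0.55: |R|=0.5918
R=1: x+15/32x²=0 ⇒ x=−32/15=-2.1333; min R=1−1/(4·15/32)=0.4667>−1
Confirm numerically:
  x=-1.899: |R|=0.79141 <1
  x=-1.893: |R|=0.78674 <1
  x=-1.569: |R|=0.58495 <1
  x=-1.223: |R|=0.47812 <1
  x=-2.607: |R|=1.57884 >1
  x=-2.370: |R|=1.26292 >1
  x=-2.250: |R|=1.12305 >1
Interval (-2.1333, 0).

z∈(-2.1333,0).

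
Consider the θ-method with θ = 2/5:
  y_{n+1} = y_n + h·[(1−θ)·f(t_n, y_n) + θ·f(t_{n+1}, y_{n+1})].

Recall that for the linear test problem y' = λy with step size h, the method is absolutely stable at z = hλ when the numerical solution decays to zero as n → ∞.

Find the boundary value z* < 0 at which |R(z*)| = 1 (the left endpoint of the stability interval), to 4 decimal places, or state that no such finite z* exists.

With y'=λy (z=hλ):
  y_{n+1} = y_n + z·[3/5·y_n + 2/5·y_{n+1}] ⇒ (1 − 2/5z)y_{n+1} = (1 + 3/5z)y_n
  R(z) = (1 + 3/5z)/(1 − 2/5z).

Need |R(x)|<1, x<0.
x=-0.41: |R|=0.6478
R=−1: 1+3/5x = −1+2/5x ⇒ -1/5x=2 ⇒ x=2/(-1/5)=-10.0000
Confirm numerically:
  x=-8.908: |R|=0.95214 <1
  x=-7.252: |R|=0.85911 <1
  x=-5.245: |R|=0.69303 <1
  x=-4.679: |R|=0.62941 <1
  x=-10.492: |R|=1.01893 >1
  x=-10.404: |R|=1.01565 >1
Stable set (-10.0000, 0).

z* = -10.0000.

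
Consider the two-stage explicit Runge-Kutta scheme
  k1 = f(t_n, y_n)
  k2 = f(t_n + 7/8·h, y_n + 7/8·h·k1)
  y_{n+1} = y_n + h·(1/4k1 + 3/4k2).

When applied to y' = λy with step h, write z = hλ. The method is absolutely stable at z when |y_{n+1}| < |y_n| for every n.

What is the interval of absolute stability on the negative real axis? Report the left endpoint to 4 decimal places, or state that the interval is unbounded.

Set f=λy, z=hλ:
  k1=λy_n ⇒ h·k1=z·y_n;  k2=λ(1+7/8z)y_n ⇒ h·k2=z(1+7/8z)y_n
  y_{n+1}/y_n = 1 + 1/4z + 3/4z(1+7/8z) = 1 + z + 21/32z²
  R(z) = 1 + z + 21/32z².

Boundary: |R(x)|=1, x<0.
x=-1.56: |R|=1.0370
R=1: x+21/32x²=0 ⇒ x=−32/21=-1.5238; min R=1−1/(4·21/32)=0.6190>−1
Confirm numerically:
  x=-1.349: |R|=0.84524 <1
  x=-1.123: |R|=0.70462 <1
  x=-0.652: |R|=0.62697 <1
  x=-1.930: |R|=1.51447 >1
  x=-1.781: |R|=1.30060 >1
  x=-1.697: |R|=1.19287 >1
So |R|<1 on (-1.5238, 0).

z∈(-1.5238,0).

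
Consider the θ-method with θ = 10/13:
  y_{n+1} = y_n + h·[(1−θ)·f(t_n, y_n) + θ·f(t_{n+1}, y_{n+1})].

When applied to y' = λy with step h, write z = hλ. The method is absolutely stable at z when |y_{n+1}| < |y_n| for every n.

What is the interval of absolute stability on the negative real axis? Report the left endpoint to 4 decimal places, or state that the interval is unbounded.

Test eqn y'=λy, z=hλ:
  y_{n+1} = y_n + z·[3/13·y_n + 10/13·y_{n+1}] ⇒ (1 − 10/13z)y_{n+1} = (1 + 3/13z)y_n
  R(z) = (1 + 3/13z)/(1 − 10/13z).

Boundary: |R(x)|=1, x<0.
x=-0.68: |R|=0.5535
x=-2: |R|=0.2121
x=-10: |R|=0.1504
x=-100: |R|=0.2833
θ=10/13≥1/2 ⇒ |1+3/13x|<|1−10/13x| ∀x<0 ⇒ stable on all of ℝ⁻.

interval (−∞, 0).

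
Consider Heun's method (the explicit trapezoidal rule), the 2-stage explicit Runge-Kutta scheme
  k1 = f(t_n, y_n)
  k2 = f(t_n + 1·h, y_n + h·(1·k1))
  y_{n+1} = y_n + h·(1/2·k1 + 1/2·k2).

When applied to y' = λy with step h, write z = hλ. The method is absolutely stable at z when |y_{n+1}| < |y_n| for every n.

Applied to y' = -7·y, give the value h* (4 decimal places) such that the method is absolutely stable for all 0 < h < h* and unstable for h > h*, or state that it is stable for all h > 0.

(-2.0000,0); λ=-7 ⇒ h* = 0.2857.

On y'=λy, z=hλ:
  order 2, 2-stage ⇒ R(z)=1+z+z^2/2
  (e.g. R(-0.31)=0.73805, |R|=0.73805)

Boundary: |R(x)|=1, x<0.
x=-0.31: |R|=0.7380
|R(-2.01)|=1.0100 |R(-1.39)|=0.5760 |R(-0.67)|=0.5544
Bisect:
  x_lo=-2.3638 |R|=1.4299  x_hi=-0.1270 |R|=0.8811
  mid=-1.24537 |R|=0.53010 →hi
  mid=-1.80457 |R|=0.82367 →hi
  mid=-2.08418 |R|=1.08772 →lo
  mid=-1.94438 |R|=0.94592 →hi
  mid=-2.01428 |R|=1.01438 →lo
  mid=-1.97933 |R|=0.97954 →hi
  mid=-1.99680 |R|=0.99681 →hi
  mid=-2.00554 |R|=1.00555 →lo
  mid=-2.00117 |R|=1.00117 →lo
  ...
  [-2.00008,-1.99994] ⇒ x*=-2.0000
Stable set (-2.0000, 0).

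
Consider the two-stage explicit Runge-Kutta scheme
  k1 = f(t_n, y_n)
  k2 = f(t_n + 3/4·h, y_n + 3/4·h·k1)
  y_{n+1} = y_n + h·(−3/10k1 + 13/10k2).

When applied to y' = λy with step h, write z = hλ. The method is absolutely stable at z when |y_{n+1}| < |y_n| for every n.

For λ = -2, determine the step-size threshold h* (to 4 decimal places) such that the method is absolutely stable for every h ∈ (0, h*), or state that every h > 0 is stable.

On y'=λy, z=hλ:
  k1=λy_n ⇒ h·k1=z·y_n;  k2=λ(1+3/4z)y_n ⇒ h·k2=z(1+3/4z)y_n
  y_{n+1}/y_n = 1 − 3/10z + 13/10z(1+3/4z) = 1 + z + 39/40z²
  ⇒ R(z) = 1 + z + 39/40z².

Solve |R(x)|<1 on ℝ⁻.
x=-0.89: |R|=0.8823
R=1: x+39/40x²=0 ⇒ x=−40/39=-1.0256; min R=1−1/(4·39/40)=0.7436>−1
Confirm numerically:
  x=-0.987: |R|=0.96281 <1
  x=-0.912: |R|=0.89895 <1
  x=-0.566: |R|=0.74635 <1
  x=-0.495: |R|=0.74390 <1
  x=-1.445: |R|=1.59082 >1
  x=-1.296: |R|=1.34163 >1
  x=-1.127: |R|=1.11138 >1
So |R|<1 on (-1.0256, 0).

(-1.0256,0); λ=-2 ⇒ h* = (40/39)/2 = 0.5128.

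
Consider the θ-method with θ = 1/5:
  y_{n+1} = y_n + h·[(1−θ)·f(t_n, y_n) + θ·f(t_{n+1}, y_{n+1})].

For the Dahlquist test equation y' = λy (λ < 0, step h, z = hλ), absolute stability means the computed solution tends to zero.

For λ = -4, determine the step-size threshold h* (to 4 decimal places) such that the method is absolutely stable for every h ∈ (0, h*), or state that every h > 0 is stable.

Set f=λy, z=hλ:
  y_{n+1} = y_n + z·[4/5·y_n + 1/5·y_{n+1}] ⇒ (1 − 1/5z)y_{n+1} = (1 + 4/5z)y_n
  R(z) = (1 + 4/5z)/(1 − 1/5z).

Boundary: |R(x)|=1, x<0.
x=-0.68: |R|=0.4014
R=−1: 1+4/5x = −1+1/5x ⇒ -3/5x=2 ⇒ x=2/(-3/5)=-3.3333
Confirm numerically:
  x=-3.029: |R|=0.88629 <1
  x=-2.338: |R|=0.59308 <1
  x=-1.849: |R|=0.34983 <1
  x=-3.525: |R|=1.06745 >1
  x=-3.506: |R|=1.06090 >1
So |R|<1 on (-3.3333, 0).

(-3.3333,0); λ=-4 ⇒ h* = (10/3)/4 = 0.8333.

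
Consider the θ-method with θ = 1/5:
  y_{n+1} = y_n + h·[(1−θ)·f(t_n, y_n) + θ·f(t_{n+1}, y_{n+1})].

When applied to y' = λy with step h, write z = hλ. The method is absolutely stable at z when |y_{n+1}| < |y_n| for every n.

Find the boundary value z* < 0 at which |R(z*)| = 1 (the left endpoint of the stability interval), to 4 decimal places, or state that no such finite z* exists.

Set f=λy, z=hλ:
  y_{n+1} = y_n + z·[4/5·y_n + 1/5·y_{n+1}] ⇒ (1 − 1/5z)y_{n+1} = (1 + 4/5z)y_n
  Hence R(z) = (1 + 4/5z)/(1 − 1/5z).

Solve |R(x)|<1 on ℝ⁻.
x=-1.79: |R|=0.3181
R=−1: 1+4/5x = −1+1/5x ⇒ -3/5x=2 ⇒ x=2/(-3/5)=-3.3333
Confirm numerically:
  x=-3.138: |R|=0.92799 <1
  x=-2.487: |R|=0.66088 <1
  x=-1.782: |R|=0.31377 <1
  x=-1.334: |R|=0.05305 <1
  x=-3.835: |R|=1.17035 >1
  x=-3.776: |R|=1.15132 >1
Interval (-3.3333, 0).

left endpoint -3.3333.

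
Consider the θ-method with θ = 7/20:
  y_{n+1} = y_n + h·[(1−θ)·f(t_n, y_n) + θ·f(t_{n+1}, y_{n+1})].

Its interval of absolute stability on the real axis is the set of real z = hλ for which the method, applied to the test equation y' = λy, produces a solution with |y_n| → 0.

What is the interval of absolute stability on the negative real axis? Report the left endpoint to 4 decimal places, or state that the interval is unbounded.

z∈(-6.6667,0).

On y'=λy, z=hλ:
  y_{n+1} = y_n + z·[13/20·y_n + 7/20·y_{n+1}] ⇒ (1 − 7/20z)y_{n+1} = (1 + 13/20z)y_n
  so R(z) = (1 + 13/20z)/(1 − 7/20z).

Solve |R(x)|<1 on ℝ⁻.
x=-1.55: |R|=0.0049
R=−1: 1+13/20x = −1+7/20x ⇒ -3/10x=2 ⇒ x=2/(-3/10)=-6.6667
Confirm numerically:
  x=-5.276: |R|=0.85344 <1
  x=-3.673: |R|=0.60705 <1
  x=-3.570: |R|=0.58702 <1
  x=-2.873: |R|=0.43252 <1
  x=-6.920: |R|=1.02221 >1
  x=-6.779: |R|=1.00999 >1
  x=-6.733: |R|=1.00593 >1
Interval (-6.6667, 0).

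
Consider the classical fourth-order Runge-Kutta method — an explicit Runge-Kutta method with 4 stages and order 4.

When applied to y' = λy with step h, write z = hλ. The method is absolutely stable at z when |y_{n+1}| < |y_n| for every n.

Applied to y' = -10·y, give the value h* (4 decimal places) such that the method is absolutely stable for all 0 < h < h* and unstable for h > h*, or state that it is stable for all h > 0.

(-2.7853,0); λ=-10 ⇒ h* = 0.2785.

On y'=λy, z=hλ:
  order 4, 4-stage ⇒ R(z)=1+z+z^2/2+z^3/6+z^4/24
  (e.g. R(-1.1)=0.34417, |R|=0.34417)

Boundary: |R(x)|=1, x<0.
x=-1.1: |R|=0.3442
|R(-1.3)|=0.2978 |R(-0.88)|=0.4186 |R(-0.72)|=0.4882
Bisect:
  x_lo=-3.2070 |R|=1.8457  x_hi=-0.3905 |R|=0.6768
  mid=-1.79877 |R|=0.28521 →hi
  mid=-2.50290 |R|=0.65128 →hi
  mid=-2.85497 |R|=1.11023 →lo
  mid=-2.67893 |R|=0.85113 →hi
  mid=-2.76695 |R|=0.97269 →hi
  mid=-2.81096 |R|=1.03939 →lo
  mid=-2.78895 |R|=1.00553 →lo
  mid=-2.77795 |R|=0.98899 →hi
  mid=-2.78345 |R|=0.99723 →hi
  mid=-2.78620 |R|=1.00137 →lo
  ...
  [-2.78534,-2.78517] ⇒ x*=-2.7853
Stable set (-2.7853, 0).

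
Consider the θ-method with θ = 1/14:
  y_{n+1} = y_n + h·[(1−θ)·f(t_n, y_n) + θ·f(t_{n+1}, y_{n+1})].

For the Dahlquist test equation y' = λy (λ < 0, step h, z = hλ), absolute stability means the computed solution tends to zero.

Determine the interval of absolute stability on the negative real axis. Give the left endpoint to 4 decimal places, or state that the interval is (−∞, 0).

With y'=λy (z=hλ):
  y_{n+1} = y_n + z·[13/14·y_n + 1/14·y_{n+1}] ⇒ (1 − 1/14z)y_{n+1} = (1 + 13/14z)y_n
  R(z) = (1 + 13/14z)/(1 − 1/14z).

Solve |R(x)|<1 on ℝ⁻.
x=-1.39: |R|=0.2645
R=−1: 1+13/14x = −1+1/14x ⇒ -6/7x=2 ⇒ x=2/(-6/7)=-2.3333
Confirm numerically:
  x=-2.247: |R|=0.93623 <1
  x=-2.111: |R|=0.83440 <1
  x=-1.120: |R|=0.03704 <1
  x=-2.861: |R|=1.37554 >1
  x=-2.755: |R|=1.30200 >1
Stable set (-2.3333, 0).

(-2.3333, 0).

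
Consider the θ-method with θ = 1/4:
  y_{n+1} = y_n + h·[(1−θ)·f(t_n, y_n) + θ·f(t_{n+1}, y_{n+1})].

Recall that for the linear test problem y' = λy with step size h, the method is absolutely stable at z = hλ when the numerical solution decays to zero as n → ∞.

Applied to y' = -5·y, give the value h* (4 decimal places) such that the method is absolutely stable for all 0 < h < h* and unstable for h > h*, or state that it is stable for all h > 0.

(-4.0000,0); λ=-5 ⇒ h* = (4)/5 = 0.8000.

Set f=λy, z=hλ:
  y_{n+1} = y_n + z·[3/4·y_n + 1/4·y_{n+1}] ⇒ (1 − 1/4z)y_{n+1} = (1 + 3/4z)y_n
  R(z) = (1 + 3/4z)/(1 − 1/4z).

Solve |R(x)|<1 on ℝ⁻.
x=-1.75: |R|=0.2174
R=−1: 1+3/4x = −1+1/4x ⇒ -1/2x=2 ⇒ x=2/(-1/2)=-4.0000
Confirm numerically:
  x=-3.302: |R|=0.80882 <1
  x=-3.156: |R|=0.76411 <1
  x=-2.812: |R|=0.65120 <1
  x=-1.928: |R|=0.30094 <1
  x=-4.482: |R|=1.11365 >1
  x=-4.407: |R|=1.09682 >1
So |R|<1 on (-4.0000, 0).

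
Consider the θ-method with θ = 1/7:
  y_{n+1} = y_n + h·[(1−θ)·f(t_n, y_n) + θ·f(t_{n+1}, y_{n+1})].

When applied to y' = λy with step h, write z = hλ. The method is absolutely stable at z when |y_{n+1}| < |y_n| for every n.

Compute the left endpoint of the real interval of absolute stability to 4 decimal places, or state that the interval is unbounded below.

z* = -2.8000.

On y'=λy, z=hλ:
  y_{n+1} = y_n + z·[6/7·y_n + 1/7·y_{n+1}] ⇒ (1 − 1/7z)y_{n+1} = (1 + 6/7z)y_n
  Hence R(z) = (1 + 6/7z)/(1 − 1/7z).

Find x<0 with |R(x)|<1.
x=-1.19: |R|=0.0171
R=−1: 1+6/7x = −1+1/7x ⇒ -5/7x=2 ⇒ x=2/(-5/7)=-2.8000
Confirm numerically:
  x=-2.547: |R|=0.86750 <1
  x=-1.885: |R|=0.48509 <1
  x=-1.646: |R|=0.33264 <1
  x=-1.542: |R|=0.26364 <1
  x=-3.123: |R|=1.15954 >1
  x=-2.941: |R|=1.07092 >1
Stable set (-2.8000, 0).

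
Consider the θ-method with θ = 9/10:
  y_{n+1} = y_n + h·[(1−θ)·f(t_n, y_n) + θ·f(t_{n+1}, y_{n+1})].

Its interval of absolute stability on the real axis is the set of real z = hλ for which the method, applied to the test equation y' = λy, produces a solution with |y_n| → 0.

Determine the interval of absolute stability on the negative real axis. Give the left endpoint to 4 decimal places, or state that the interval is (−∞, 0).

(−∞, 0) — no finite endpoint.

On y'=λy, z=hλ:
  y_{n+1} = y_n + z·[1/10·y_n + 9/10·y_{n+1}] ⇒ (1 − 9/10z)y_{n+1} = (1 + 1/10z)y_n
  ⇒ R(z) = (1 + 1/10z)/(1 − 9/10z).

Need |R(x)|<1, x<0.
x=-1.68: |R|=0.3312
x=-2: |R|=0.2857
x=-10: |R|=0.0000
x=-100: |R|=0.0989
θ=9/10≥1/2 ⇒ |1+1/10x|<|1−9/10x| ∀x<0 ⇒ stable on all of ℝ⁻.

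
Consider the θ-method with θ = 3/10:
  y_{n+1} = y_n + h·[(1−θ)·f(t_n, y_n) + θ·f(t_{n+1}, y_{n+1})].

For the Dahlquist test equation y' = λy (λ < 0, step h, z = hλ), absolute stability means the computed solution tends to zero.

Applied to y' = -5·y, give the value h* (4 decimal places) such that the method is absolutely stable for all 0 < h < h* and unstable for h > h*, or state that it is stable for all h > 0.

(-5.0000,0); λ=-5 ⇒ h* = (5)/5 = 1.0000.

Test eqn y'=λy, z=hλ:
  y_{n+1} = y_n + z·[7/10·y_n + 3/10·y_{n+1}] ⇒ (1 − 3/10z)y_{n+1} = (1 + 7/10z)y_n
  Hence R(z) = (1 + 7/10z)/(1 − 3/10z).

Solve |R(x)|<1 on ℝ⁻.
x=-0.51: |R|=0.5577
R=−1: 1+7/10x = −1+3/10x ⇒ -2/5x=2 ⇒ x=2/(-2/5)=-5.0000
Confirm numerically:
  x=-4.858: |R|=0.97689 <1
  x=-3.941: |R|=0.80589 <1
  x=-3.658: |R|=0.74406 <1
  x=-2.103: |R|=0.28947 <1
  x=-5.441: |R|=1.06701 >1
  x=-5.284: |R|=1.04394 >1
  x=-5.251: |R|=1.03899 >1
Interval (-5.0000, 0).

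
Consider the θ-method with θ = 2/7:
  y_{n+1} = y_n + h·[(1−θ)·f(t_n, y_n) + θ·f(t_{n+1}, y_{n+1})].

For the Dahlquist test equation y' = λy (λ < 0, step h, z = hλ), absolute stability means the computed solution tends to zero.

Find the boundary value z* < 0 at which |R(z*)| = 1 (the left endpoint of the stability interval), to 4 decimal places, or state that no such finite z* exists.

With y'=λy (z=hλ):
  y_{n+1} = y_n + z·[5/7·y_n + 2/7·y_{n+1}] ⇒ (1 − 2/7z)y_{n+1} = (1 + 5/7z)y_n
  Hence R(z) = (1 + 5/7z)/(1 − 2/7z).

Find x<0 with |R(x)|<1.
x=-1.23: |R|=0.0899
R=−1: 1+5/7x = −1+2/7x ⇒ -3/7x=2 ⇒ x=2/(-3/7)=-4.6667
Confirm numerically:
  x=-4.557: |R|=0.97958 <1
  x=-4.020: |R|=0.87101 <1
  x=-4.005: |R|=0.86775 <1
  x=-2.846: |R|=0.56965 <1
  x=-5.160: |R|=1.08545 >1
  x=-5.056: |R|=1.06826 >1
  x=-4.926: |R|=1.04617 >1
Interval (-4.6667, 0).

left endpoint -4.6667.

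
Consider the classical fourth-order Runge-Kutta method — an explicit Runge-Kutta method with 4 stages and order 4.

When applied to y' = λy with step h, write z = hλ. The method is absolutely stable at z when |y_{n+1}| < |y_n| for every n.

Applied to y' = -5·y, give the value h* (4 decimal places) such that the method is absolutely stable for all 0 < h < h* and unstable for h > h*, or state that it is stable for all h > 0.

(-2.7853,0); λ=-5 ⇒ h* = 0.5571.

With y'=λy (z=hλ):
  order 4, 4-stage ⇒ R(z)=1+z+z^2/2+z^3/6+z^4/24
  (e.g. R(-1.24)=0.30954, |R|=0.30954)

Boundary: |R(x)|=1, x<0.
x=-1.24: |R|=0.3095
|R(-3.16)|=1.7284 |R(-2.27)|=0.4633 |R(-0.67)|=0.5127
Bisect:
  x_lo=-3.6530 |R|=3.3142  x_hi=-0.2840 |R|=0.7528
  mid=-1.96847 |R|=0.32332 →hi
  mid=-2.81071 |R|=1.03901 →lo
  mid=-2.38959 |R|=0.54990 →hi
  mid=-2.60015 |R|=0.75491 →hi
  mid=-2.70543 |R|=0.88612 →hi
  mid=-2.75807 |R|=0.95973 →hi
  mid=-2.78439 |R|=0.99864 →hi
  mid=-2.79755 |R|=1.01864 →lo
  ...
  [-2.78542,-2.78522] ⇒ x*=-2.7853
Stable set (-2.7853, 0).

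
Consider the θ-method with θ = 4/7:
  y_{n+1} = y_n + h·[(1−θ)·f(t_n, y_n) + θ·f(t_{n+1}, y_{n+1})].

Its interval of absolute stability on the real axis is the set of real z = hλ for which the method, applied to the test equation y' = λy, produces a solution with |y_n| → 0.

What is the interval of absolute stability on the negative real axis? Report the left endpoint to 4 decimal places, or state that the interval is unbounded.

With y'=λy (z=hλ):
  y_{n+1} = y_n + z·[3/7·y_n + 4/7·y_{n+1}] ⇒ (1 − 4/7z)y_{n+1} = (1 + 3/7z)y_n
  ⇒ R(z) = (1 + 3/7z)/(1 − 4/7z).

Solve |R(x)|<1 on ℝ⁻.
x=-1.04: |R|=0.3477
x=-2: |R|=0.0667
x=-10: |R|=0.4894
x=-100: |R|=0.7199
θ=4/7≥1/2 ⇒ |1+3/7x|<|1−4/7x| ∀x<0 ⇒ stable on all of ℝ⁻.

interval (−∞, 0).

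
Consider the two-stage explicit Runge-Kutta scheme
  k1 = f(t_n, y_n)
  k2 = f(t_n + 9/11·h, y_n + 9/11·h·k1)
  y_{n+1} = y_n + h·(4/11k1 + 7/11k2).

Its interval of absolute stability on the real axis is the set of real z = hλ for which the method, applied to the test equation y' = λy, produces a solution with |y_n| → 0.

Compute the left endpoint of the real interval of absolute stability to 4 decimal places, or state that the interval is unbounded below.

left endpoint -1.9206.

With y'=λy (z=hλ):
  k1=λy_n ⇒ h·k1=z·y_n;  k2=λ(1+9/11z)y_n ⇒ h·k2=z(1+9/11z)y_n
  y_{n+1}/y_n = 1 + 4/11z + 7/11z(1+9/11z) = 1 + z + 63/121z²
  Hence R(z) = 1 + z + 63/121z².

Need |R(x)|<1, x<0.
x=-1.73: |R|=0.8283
R=1: x+63/121x²=0 ⇒ x=−121/63=-1.9206; min R=1−1/(4·63/121)=0.5198>−1
Confirm numerically:
  x=-1.900: |R|=0.97959 <1
  x=-1.775: |R|=0.86541 <1
  x=-1.732: |R|=0.82989 <1
  x=-0.869: |R|=0.52418 <1
  x=-1.999: |R|=1.08156 >1
  x=-1.970: |R|=1.05063 >1
Stable set (-1.9206, 0).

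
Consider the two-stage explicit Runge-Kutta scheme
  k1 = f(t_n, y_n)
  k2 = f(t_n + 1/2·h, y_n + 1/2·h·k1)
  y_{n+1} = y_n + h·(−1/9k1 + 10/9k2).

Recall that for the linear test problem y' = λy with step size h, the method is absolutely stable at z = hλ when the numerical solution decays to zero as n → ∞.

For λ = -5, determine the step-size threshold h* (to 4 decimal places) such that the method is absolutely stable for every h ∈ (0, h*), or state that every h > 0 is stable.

With y'=λy (z=hλ):
  k1=λy_n ⇒ h·k1=z·y_n;  k2=λ(1+1/2z)y_n ⇒ h·k2=z(1+1/2z)y_n
  y_{n+1}/y_n = 1 − 1/9z + 10/9z(1+1/2z) = 1 + z + 5/9z²
  Hence R(z) = 1 + z + 5/9z².

Boundary: |R(x)|=1, x<0.
x=-0.8: |R|=0.5556
R=1: x+5/9x²=0 ⇒ x=−9/5=-1.8000; min R=1−1/(4·5/9)=0.5500>−1
Confirm numerically:
  x=-1.050: |R|=0.56250 <1
  x=-0.901: |R|=0.55000 <1
  x=-0.772: |R|=0.55910 <1
  x=-0.756: |R|=0.56152 <1
  x=-2.313: |R|=1.65921 >1
  x=-2.004: |R|=1.22712 >1
Interval (-1.8000, 0).

(-1.8000,0); λ=-5 ⇒ h* = (9/5)/5 = 0.3600.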